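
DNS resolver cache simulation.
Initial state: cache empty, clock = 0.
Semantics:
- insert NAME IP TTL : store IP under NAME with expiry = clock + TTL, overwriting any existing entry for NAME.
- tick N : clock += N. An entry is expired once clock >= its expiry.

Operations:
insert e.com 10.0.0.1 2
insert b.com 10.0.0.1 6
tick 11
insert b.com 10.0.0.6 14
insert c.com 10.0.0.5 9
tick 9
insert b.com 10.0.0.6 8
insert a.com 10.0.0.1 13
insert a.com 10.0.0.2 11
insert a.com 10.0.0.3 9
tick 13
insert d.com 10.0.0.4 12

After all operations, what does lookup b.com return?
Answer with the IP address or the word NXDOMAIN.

Answer: NXDOMAIN

Derivation:
Op 1: insert e.com -> 10.0.0.1 (expiry=0+2=2). clock=0
Op 2: insert b.com -> 10.0.0.1 (expiry=0+6=6). clock=0
Op 3: tick 11 -> clock=11. purged={b.com,e.com}
Op 4: insert b.com -> 10.0.0.6 (expiry=11+14=25). clock=11
Op 5: insert c.com -> 10.0.0.5 (expiry=11+9=20). clock=11
Op 6: tick 9 -> clock=20. purged={c.com}
Op 7: insert b.com -> 10.0.0.6 (expiry=20+8=28). clock=20
Op 8: insert a.com -> 10.0.0.1 (expiry=20+13=33). clock=20
Op 9: insert a.com -> 10.0.0.2 (expiry=20+11=31). clock=20
Op 10: insert a.com -> 10.0.0.3 (expiry=20+9=29). clock=20
Op 11: tick 13 -> clock=33. purged={a.com,b.com}
Op 12: insert d.com -> 10.0.0.4 (expiry=33+12=45). clock=33
lookup b.com: not in cache (expired or never inserted)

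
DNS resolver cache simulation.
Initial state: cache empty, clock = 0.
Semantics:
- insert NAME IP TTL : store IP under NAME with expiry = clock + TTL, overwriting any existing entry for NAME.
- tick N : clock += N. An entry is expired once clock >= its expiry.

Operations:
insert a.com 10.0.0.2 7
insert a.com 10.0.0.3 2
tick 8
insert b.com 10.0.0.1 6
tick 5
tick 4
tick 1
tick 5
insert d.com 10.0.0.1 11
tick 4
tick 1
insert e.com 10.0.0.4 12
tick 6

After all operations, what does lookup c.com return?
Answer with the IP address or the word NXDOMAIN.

Op 1: insert a.com -> 10.0.0.2 (expiry=0+7=7). clock=0
Op 2: insert a.com -> 10.0.0.3 (expiry=0+2=2). clock=0
Op 3: tick 8 -> clock=8. purged={a.com}
Op 4: insert b.com -> 10.0.0.1 (expiry=8+6=14). clock=8
Op 5: tick 5 -> clock=13.
Op 6: tick 4 -> clock=17. purged={b.com}
Op 7: tick 1 -> clock=18.
Op 8: tick 5 -> clock=23.
Op 9: insert d.com -> 10.0.0.1 (expiry=23+11=34). clock=23
Op 10: tick 4 -> clock=27.
Op 11: tick 1 -> clock=28.
Op 12: insert e.com -> 10.0.0.4 (expiry=28+12=40). clock=28
Op 13: tick 6 -> clock=34. purged={d.com}
lookup c.com: not in cache (expired or never inserted)

Answer: NXDOMAIN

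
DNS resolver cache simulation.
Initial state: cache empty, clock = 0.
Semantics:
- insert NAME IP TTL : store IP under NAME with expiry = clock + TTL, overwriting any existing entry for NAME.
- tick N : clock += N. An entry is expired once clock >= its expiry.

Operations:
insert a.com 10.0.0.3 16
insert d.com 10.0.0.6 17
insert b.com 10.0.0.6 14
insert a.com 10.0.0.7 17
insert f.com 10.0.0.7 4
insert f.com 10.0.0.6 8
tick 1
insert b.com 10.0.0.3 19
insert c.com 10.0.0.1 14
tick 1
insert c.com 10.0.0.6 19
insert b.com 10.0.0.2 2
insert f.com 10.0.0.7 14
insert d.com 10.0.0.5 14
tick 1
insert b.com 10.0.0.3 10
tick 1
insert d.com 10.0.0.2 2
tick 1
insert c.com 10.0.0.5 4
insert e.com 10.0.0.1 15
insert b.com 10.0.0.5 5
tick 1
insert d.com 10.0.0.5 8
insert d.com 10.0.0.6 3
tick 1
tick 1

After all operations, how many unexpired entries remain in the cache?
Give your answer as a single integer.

Answer: 6

Derivation:
Op 1: insert a.com -> 10.0.0.3 (expiry=0+16=16). clock=0
Op 2: insert d.com -> 10.0.0.6 (expiry=0+17=17). clock=0
Op 3: insert b.com -> 10.0.0.6 (expiry=0+14=14). clock=0
Op 4: insert a.com -> 10.0.0.7 (expiry=0+17=17). clock=0
Op 5: insert f.com -> 10.0.0.7 (expiry=0+4=4). clock=0
Op 6: insert f.com -> 10.0.0.6 (expiry=0+8=8). clock=0
Op 7: tick 1 -> clock=1.
Op 8: insert b.com -> 10.0.0.3 (expiry=1+19=20). clock=1
Op 9: insert c.com -> 10.0.0.1 (expiry=1+14=15). clock=1
Op 10: tick 1 -> clock=2.
Op 11: insert c.com -> 10.0.0.6 (expiry=2+19=21). clock=2
Op 12: insert b.com -> 10.0.0.2 (expiry=2+2=4). clock=2
Op 13: insert f.com -> 10.0.0.7 (expiry=2+14=16). clock=2
Op 14: insert d.com -> 10.0.0.5 (expiry=2+14=16). clock=2
Op 15: tick 1 -> clock=3.
Op 16: insert b.com -> 10.0.0.3 (expiry=3+10=13). clock=3
Op 17: tick 1 -> clock=4.
Op 18: insert d.com -> 10.0.0.2 (expiry=4+2=6). clock=4
Op 19: tick 1 -> clock=5.
Op 20: insert c.com -> 10.0.0.5 (expiry=5+4=9). clock=5
Op 21: insert e.com -> 10.0.0.1 (expiry=5+15=20). clock=5
Op 22: insert b.com -> 10.0.0.5 (expiry=5+5=10). clock=5
Op 23: tick 1 -> clock=6. purged={d.com}
Op 24: insert d.com -> 10.0.0.5 (expiry=6+8=14). clock=6
Op 25: insert d.com -> 10.0.0.6 (expiry=6+3=9). clock=6
Op 26: tick 1 -> clock=7.
Op 27: tick 1 -> clock=8.
Final cache (unexpired): {a.com,b.com,c.com,d.com,e.com,f.com} -> size=6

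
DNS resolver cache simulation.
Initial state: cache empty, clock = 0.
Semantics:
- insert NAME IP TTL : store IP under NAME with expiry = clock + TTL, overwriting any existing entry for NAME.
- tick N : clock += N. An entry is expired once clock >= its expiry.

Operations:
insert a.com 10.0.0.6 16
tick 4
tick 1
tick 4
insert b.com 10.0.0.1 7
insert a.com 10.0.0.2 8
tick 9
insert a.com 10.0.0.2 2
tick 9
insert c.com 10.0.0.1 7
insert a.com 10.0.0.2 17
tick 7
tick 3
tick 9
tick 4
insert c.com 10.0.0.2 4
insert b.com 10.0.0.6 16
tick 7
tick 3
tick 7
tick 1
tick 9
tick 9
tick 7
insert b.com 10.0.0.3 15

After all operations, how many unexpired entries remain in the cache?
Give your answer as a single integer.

Answer: 1

Derivation:
Op 1: insert a.com -> 10.0.0.6 (expiry=0+16=16). clock=0
Op 2: tick 4 -> clock=4.
Op 3: tick 1 -> clock=5.
Op 4: tick 4 -> clock=9.
Op 5: insert b.com -> 10.0.0.1 (expiry=9+7=16). clock=9
Op 6: insert a.com -> 10.0.0.2 (expiry=9+8=17). clock=9
Op 7: tick 9 -> clock=18. purged={a.com,b.com}
Op 8: insert a.com -> 10.0.0.2 (expiry=18+2=20). clock=18
Op 9: tick 9 -> clock=27. purged={a.com}
Op 10: insert c.com -> 10.0.0.1 (expiry=27+7=34). clock=27
Op 11: insert a.com -> 10.0.0.2 (expiry=27+17=44). clock=27
Op 12: tick 7 -> clock=34. purged={c.com}
Op 13: tick 3 -> clock=37.
Op 14: tick 9 -> clock=46. purged={a.com}
Op 15: tick 4 -> clock=50.
Op 16: insert c.com -> 10.0.0.2 (expiry=50+4=54). clock=50
Op 17: insert b.com -> 10.0.0.6 (expiry=50+16=66). clock=50
Op 18: tick 7 -> clock=57. purged={c.com}
Op 19: tick 3 -> clock=60.
Op 20: tick 7 -> clock=67. purged={b.com}
Op 21: tick 1 -> clock=68.
Op 22: tick 9 -> clock=77.
Op 23: tick 9 -> clock=86.
Op 24: tick 7 -> clock=93.
Op 25: insert b.com -> 10.0.0.3 (expiry=93+15=108). clock=93
Final cache (unexpired): {b.com} -> size=1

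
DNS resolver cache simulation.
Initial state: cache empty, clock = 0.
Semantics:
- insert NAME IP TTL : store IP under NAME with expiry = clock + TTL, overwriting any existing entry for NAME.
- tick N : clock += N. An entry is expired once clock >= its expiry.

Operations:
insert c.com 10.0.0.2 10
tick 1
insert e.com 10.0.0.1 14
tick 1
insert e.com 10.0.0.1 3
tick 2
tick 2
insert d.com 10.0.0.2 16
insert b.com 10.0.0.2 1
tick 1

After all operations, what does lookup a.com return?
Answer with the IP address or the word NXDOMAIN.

Answer: NXDOMAIN

Derivation:
Op 1: insert c.com -> 10.0.0.2 (expiry=0+10=10). clock=0
Op 2: tick 1 -> clock=1.
Op 3: insert e.com -> 10.0.0.1 (expiry=1+14=15). clock=1
Op 4: tick 1 -> clock=2.
Op 5: insert e.com -> 10.0.0.1 (expiry=2+3=5). clock=2
Op 6: tick 2 -> clock=4.
Op 7: tick 2 -> clock=6. purged={e.com}
Op 8: insert d.com -> 10.0.0.2 (expiry=6+16=22). clock=6
Op 9: insert b.com -> 10.0.0.2 (expiry=6+1=7). clock=6
Op 10: tick 1 -> clock=7. purged={b.com}
lookup a.com: not in cache (expired or never inserted)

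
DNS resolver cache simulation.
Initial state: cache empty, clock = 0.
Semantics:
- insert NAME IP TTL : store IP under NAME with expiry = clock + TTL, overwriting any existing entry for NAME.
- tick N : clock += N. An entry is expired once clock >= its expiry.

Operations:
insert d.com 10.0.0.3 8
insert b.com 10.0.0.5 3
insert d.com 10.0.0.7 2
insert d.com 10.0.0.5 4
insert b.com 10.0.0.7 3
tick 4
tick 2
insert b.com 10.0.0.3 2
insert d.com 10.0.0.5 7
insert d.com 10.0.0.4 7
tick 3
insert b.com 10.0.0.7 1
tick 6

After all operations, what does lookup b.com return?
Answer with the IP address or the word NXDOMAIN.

Answer: NXDOMAIN

Derivation:
Op 1: insert d.com -> 10.0.0.3 (expiry=0+8=8). clock=0
Op 2: insert b.com -> 10.0.0.5 (expiry=0+3=3). clock=0
Op 3: insert d.com -> 10.0.0.7 (expiry=0+2=2). clock=0
Op 4: insert d.com -> 10.0.0.5 (expiry=0+4=4). clock=0
Op 5: insert b.com -> 10.0.0.7 (expiry=0+3=3). clock=0
Op 6: tick 4 -> clock=4. purged={b.com,d.com}
Op 7: tick 2 -> clock=6.
Op 8: insert b.com -> 10.0.0.3 (expiry=6+2=8). clock=6
Op 9: insert d.com -> 10.0.0.5 (expiry=6+7=13). clock=6
Op 10: insert d.com -> 10.0.0.4 (expiry=6+7=13). clock=6
Op 11: tick 3 -> clock=9. purged={b.com}
Op 12: insert b.com -> 10.0.0.7 (expiry=9+1=10). clock=9
Op 13: tick 6 -> clock=15. purged={b.com,d.com}
lookup b.com: not in cache (expired or never inserted)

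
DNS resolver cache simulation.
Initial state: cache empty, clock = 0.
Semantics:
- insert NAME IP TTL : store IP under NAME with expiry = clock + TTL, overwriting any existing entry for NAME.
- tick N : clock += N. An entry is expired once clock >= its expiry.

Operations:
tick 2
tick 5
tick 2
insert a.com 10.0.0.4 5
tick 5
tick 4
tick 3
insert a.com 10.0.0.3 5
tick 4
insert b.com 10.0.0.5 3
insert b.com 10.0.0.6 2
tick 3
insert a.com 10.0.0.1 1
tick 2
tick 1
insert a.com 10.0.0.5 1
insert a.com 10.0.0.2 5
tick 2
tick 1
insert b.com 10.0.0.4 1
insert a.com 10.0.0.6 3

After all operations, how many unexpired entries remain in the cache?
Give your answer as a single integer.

Answer: 2

Derivation:
Op 1: tick 2 -> clock=2.
Op 2: tick 5 -> clock=7.
Op 3: tick 2 -> clock=9.
Op 4: insert a.com -> 10.0.0.4 (expiry=9+5=14). clock=9
Op 5: tick 5 -> clock=14. purged={a.com}
Op 6: tick 4 -> clock=18.
Op 7: tick 3 -> clock=21.
Op 8: insert a.com -> 10.0.0.3 (expiry=21+5=26). clock=21
Op 9: tick 4 -> clock=25.
Op 10: insert b.com -> 10.0.0.5 (expiry=25+3=28). clock=25
Op 11: insert b.com -> 10.0.0.6 (expiry=25+2=27). clock=25
Op 12: tick 3 -> clock=28. purged={a.com,b.com}
Op 13: insert a.com -> 10.0.0.1 (expiry=28+1=29). clock=28
Op 14: tick 2 -> clock=30. purged={a.com}
Op 15: tick 1 -> clock=31.
Op 16: insert a.com -> 10.0.0.5 (expiry=31+1=32). clock=31
Op 17: insert a.com -> 10.0.0.2 (expiry=31+5=36). clock=31
Op 18: tick 2 -> clock=33.
Op 19: tick 1 -> clock=34.
Op 20: insert b.com -> 10.0.0.4 (expiry=34+1=35). clock=34
Op 21: insert a.com -> 10.0.0.6 (expiry=34+3=37). clock=34
Final cache (unexpired): {a.com,b.com} -> size=2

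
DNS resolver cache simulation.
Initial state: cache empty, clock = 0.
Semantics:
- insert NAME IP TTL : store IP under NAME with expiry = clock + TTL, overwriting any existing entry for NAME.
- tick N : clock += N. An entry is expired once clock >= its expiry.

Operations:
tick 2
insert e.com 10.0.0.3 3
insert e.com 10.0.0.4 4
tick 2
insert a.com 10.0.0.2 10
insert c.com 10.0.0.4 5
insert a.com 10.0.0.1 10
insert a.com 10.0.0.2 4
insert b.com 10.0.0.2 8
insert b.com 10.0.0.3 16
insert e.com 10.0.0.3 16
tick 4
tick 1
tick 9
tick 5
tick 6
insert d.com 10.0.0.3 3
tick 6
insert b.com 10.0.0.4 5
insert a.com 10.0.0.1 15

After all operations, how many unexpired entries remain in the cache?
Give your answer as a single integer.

Op 1: tick 2 -> clock=2.
Op 2: insert e.com -> 10.0.0.3 (expiry=2+3=5). clock=2
Op 3: insert e.com -> 10.0.0.4 (expiry=2+4=6). clock=2
Op 4: tick 2 -> clock=4.
Op 5: insert a.com -> 10.0.0.2 (expiry=4+10=14). clock=4
Op 6: insert c.com -> 10.0.0.4 (expiry=4+5=9). clock=4
Op 7: insert a.com -> 10.0.0.1 (expiry=4+10=14). clock=4
Op 8: insert a.com -> 10.0.0.2 (expiry=4+4=8). clock=4
Op 9: insert b.com -> 10.0.0.2 (expiry=4+8=12). clock=4
Op 10: insert b.com -> 10.0.0.3 (expiry=4+16=20). clock=4
Op 11: insert e.com -> 10.0.0.3 (expiry=4+16=20). clock=4
Op 12: tick 4 -> clock=8. purged={a.com}
Op 13: tick 1 -> clock=9. purged={c.com}
Op 14: tick 9 -> clock=18.
Op 15: tick 5 -> clock=23. purged={b.com,e.com}
Op 16: tick 6 -> clock=29.
Op 17: insert d.com -> 10.0.0.3 (expiry=29+3=32). clock=29
Op 18: tick 6 -> clock=35. purged={d.com}
Op 19: insert b.com -> 10.0.0.4 (expiry=35+5=40). clock=35
Op 20: insert a.com -> 10.0.0.1 (expiry=35+15=50). clock=35
Final cache (unexpired): {a.com,b.com} -> size=2

Answer: 2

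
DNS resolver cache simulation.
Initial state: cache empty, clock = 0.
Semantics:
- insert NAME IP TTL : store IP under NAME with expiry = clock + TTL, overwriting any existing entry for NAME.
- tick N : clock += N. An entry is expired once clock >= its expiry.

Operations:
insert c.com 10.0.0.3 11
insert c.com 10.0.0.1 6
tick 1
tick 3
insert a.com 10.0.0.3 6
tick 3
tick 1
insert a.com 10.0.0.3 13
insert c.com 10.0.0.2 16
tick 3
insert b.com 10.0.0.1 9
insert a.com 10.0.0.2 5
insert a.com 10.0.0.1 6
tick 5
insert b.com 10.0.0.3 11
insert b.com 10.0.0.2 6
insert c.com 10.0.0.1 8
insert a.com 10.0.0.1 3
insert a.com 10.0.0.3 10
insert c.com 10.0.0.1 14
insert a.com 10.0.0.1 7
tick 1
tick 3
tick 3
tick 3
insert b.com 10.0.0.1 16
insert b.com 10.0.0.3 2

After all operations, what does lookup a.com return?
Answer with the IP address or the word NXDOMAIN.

Answer: NXDOMAIN

Derivation:
Op 1: insert c.com -> 10.0.0.3 (expiry=0+11=11). clock=0
Op 2: insert c.com -> 10.0.0.1 (expiry=0+6=6). clock=0
Op 3: tick 1 -> clock=1.
Op 4: tick 3 -> clock=4.
Op 5: insert a.com -> 10.0.0.3 (expiry=4+6=10). clock=4
Op 6: tick 3 -> clock=7. purged={c.com}
Op 7: tick 1 -> clock=8.
Op 8: insert a.com -> 10.0.0.3 (expiry=8+13=21). clock=8
Op 9: insert c.com -> 10.0.0.2 (expiry=8+16=24). clock=8
Op 10: tick 3 -> clock=11.
Op 11: insert b.com -> 10.0.0.1 (expiry=11+9=20). clock=11
Op 12: insert a.com -> 10.0.0.2 (expiry=11+5=16). clock=11
Op 13: insert a.com -> 10.0.0.1 (expiry=11+6=17). clock=11
Op 14: tick 5 -> clock=16.
Op 15: insert b.com -> 10.0.0.3 (expiry=16+11=27). clock=16
Op 16: insert b.com -> 10.0.0.2 (expiry=16+6=22). clock=16
Op 17: insert c.com -> 10.0.0.1 (expiry=16+8=24). clock=16
Op 18: insert a.com -> 10.0.0.1 (expiry=16+3=19). clock=16
Op 19: insert a.com -> 10.0.0.3 (expiry=16+10=26). clock=16
Op 20: insert c.com -> 10.0.0.1 (expiry=16+14=30). clock=16
Op 21: insert a.com -> 10.0.0.1 (expiry=16+7=23). clock=16
Op 22: tick 1 -> clock=17.
Op 23: tick 3 -> clock=20.
Op 24: tick 3 -> clock=23. purged={a.com,b.com}
Op 25: tick 3 -> clock=26.
Op 26: insert b.com -> 10.0.0.1 (expiry=26+16=42). clock=26
Op 27: insert b.com -> 10.0.0.3 (expiry=26+2=28). clock=26
lookup a.com: not in cache (expired or never inserted)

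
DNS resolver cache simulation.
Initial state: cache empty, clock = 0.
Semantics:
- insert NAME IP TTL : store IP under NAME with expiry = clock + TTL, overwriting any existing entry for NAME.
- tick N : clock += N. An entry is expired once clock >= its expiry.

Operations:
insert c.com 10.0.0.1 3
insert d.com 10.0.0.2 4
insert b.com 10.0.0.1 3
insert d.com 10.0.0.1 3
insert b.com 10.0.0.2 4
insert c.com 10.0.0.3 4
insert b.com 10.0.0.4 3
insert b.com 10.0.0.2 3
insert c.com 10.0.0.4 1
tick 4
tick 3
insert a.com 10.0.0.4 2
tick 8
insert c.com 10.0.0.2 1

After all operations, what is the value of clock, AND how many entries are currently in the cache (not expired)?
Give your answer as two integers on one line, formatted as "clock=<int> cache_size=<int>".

Op 1: insert c.com -> 10.0.0.1 (expiry=0+3=3). clock=0
Op 2: insert d.com -> 10.0.0.2 (expiry=0+4=4). clock=0
Op 3: insert b.com -> 10.0.0.1 (expiry=0+3=3). clock=0
Op 4: insert d.com -> 10.0.0.1 (expiry=0+3=3). clock=0
Op 5: insert b.com -> 10.0.0.2 (expiry=0+4=4). clock=0
Op 6: insert c.com -> 10.0.0.3 (expiry=0+4=4). clock=0
Op 7: insert b.com -> 10.0.0.4 (expiry=0+3=3). clock=0
Op 8: insert b.com -> 10.0.0.2 (expiry=0+3=3). clock=0
Op 9: insert c.com -> 10.0.0.4 (expiry=0+1=1). clock=0
Op 10: tick 4 -> clock=4. purged={b.com,c.com,d.com}
Op 11: tick 3 -> clock=7.
Op 12: insert a.com -> 10.0.0.4 (expiry=7+2=9). clock=7
Op 13: tick 8 -> clock=15. purged={a.com}
Op 14: insert c.com -> 10.0.0.2 (expiry=15+1=16). clock=15
Final clock = 15
Final cache (unexpired): {c.com} -> size=1

Answer: clock=15 cache_size=1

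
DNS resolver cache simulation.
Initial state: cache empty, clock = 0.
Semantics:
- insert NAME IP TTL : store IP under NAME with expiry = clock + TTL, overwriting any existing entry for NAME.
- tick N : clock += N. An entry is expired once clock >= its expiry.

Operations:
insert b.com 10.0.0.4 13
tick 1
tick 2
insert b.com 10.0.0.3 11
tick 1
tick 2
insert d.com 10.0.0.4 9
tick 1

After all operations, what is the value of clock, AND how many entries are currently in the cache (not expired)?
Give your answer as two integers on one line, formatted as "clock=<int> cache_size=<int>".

Answer: clock=7 cache_size=2

Derivation:
Op 1: insert b.com -> 10.0.0.4 (expiry=0+13=13). clock=0
Op 2: tick 1 -> clock=1.
Op 3: tick 2 -> clock=3.
Op 4: insert b.com -> 10.0.0.3 (expiry=3+11=14). clock=3
Op 5: tick 1 -> clock=4.
Op 6: tick 2 -> clock=6.
Op 7: insert d.com -> 10.0.0.4 (expiry=6+9=15). clock=6
Op 8: tick 1 -> clock=7.
Final clock = 7
Final cache (unexpired): {b.com,d.com} -> size=2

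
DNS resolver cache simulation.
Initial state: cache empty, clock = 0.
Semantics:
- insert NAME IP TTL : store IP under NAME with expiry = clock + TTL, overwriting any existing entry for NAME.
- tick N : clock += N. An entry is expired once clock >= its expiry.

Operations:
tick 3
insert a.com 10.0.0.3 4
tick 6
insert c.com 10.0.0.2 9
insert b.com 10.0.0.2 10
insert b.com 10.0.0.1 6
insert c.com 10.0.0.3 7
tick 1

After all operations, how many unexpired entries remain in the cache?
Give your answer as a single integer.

Answer: 2

Derivation:
Op 1: tick 3 -> clock=3.
Op 2: insert a.com -> 10.0.0.3 (expiry=3+4=7). clock=3
Op 3: tick 6 -> clock=9. purged={a.com}
Op 4: insert c.com -> 10.0.0.2 (expiry=9+9=18). clock=9
Op 5: insert b.com -> 10.0.0.2 (expiry=9+10=19). clock=9
Op 6: insert b.com -> 10.0.0.1 (expiry=9+6=15). clock=9
Op 7: insert c.com -> 10.0.0.3 (expiry=9+7=16). clock=9
Op 8: tick 1 -> clock=10.
Final cache (unexpired): {b.com,c.com} -> size=2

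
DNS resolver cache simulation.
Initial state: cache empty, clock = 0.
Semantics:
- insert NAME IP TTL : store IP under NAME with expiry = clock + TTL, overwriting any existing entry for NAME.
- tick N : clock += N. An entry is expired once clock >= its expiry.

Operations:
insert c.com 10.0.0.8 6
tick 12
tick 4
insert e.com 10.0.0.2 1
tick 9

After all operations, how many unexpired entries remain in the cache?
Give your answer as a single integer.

Answer: 0

Derivation:
Op 1: insert c.com -> 10.0.0.8 (expiry=0+6=6). clock=0
Op 2: tick 12 -> clock=12. purged={c.com}
Op 3: tick 4 -> clock=16.
Op 4: insert e.com -> 10.0.0.2 (expiry=16+1=17). clock=16
Op 5: tick 9 -> clock=25. purged={e.com}
Final cache (unexpired): {} -> size=0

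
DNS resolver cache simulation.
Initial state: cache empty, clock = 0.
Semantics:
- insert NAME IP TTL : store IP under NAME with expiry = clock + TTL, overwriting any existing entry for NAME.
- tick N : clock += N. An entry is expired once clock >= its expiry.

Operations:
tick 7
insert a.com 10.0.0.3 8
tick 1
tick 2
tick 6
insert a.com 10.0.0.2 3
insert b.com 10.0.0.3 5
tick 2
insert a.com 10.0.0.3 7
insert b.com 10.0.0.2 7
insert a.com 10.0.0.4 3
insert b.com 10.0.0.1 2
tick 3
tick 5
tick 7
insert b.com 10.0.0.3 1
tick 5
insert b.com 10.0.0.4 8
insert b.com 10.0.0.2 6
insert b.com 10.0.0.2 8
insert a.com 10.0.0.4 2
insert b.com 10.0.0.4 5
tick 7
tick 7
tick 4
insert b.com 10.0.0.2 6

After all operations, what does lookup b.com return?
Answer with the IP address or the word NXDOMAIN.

Op 1: tick 7 -> clock=7.
Op 2: insert a.com -> 10.0.0.3 (expiry=7+8=15). clock=7
Op 3: tick 1 -> clock=8.
Op 4: tick 2 -> clock=10.
Op 5: tick 6 -> clock=16. purged={a.com}
Op 6: insert a.com -> 10.0.0.2 (expiry=16+3=19). clock=16
Op 7: insert b.com -> 10.0.0.3 (expiry=16+5=21). clock=16
Op 8: tick 2 -> clock=18.
Op 9: insert a.com -> 10.0.0.3 (expiry=18+7=25). clock=18
Op 10: insert b.com -> 10.0.0.2 (expiry=18+7=25). clock=18
Op 11: insert a.com -> 10.0.0.4 (expiry=18+3=21). clock=18
Op 12: insert b.com -> 10.0.0.1 (expiry=18+2=20). clock=18
Op 13: tick 3 -> clock=21. purged={a.com,b.com}
Op 14: tick 5 -> clock=26.
Op 15: tick 7 -> clock=33.
Op 16: insert b.com -> 10.0.0.3 (expiry=33+1=34). clock=33
Op 17: tick 5 -> clock=38. purged={b.com}
Op 18: insert b.com -> 10.0.0.4 (expiry=38+8=46). clock=38
Op 19: insert b.com -> 10.0.0.2 (expiry=38+6=44). clock=38
Op 20: insert b.com -> 10.0.0.2 (expiry=38+8=46). clock=38
Op 21: insert a.com -> 10.0.0.4 (expiry=38+2=40). clock=38
Op 22: insert b.com -> 10.0.0.4 (expiry=38+5=43). clock=38
Op 23: tick 7 -> clock=45. purged={a.com,b.com}
Op 24: tick 7 -> clock=52.
Op 25: tick 4 -> clock=56.
Op 26: insert b.com -> 10.0.0.2 (expiry=56+6=62). clock=56
lookup b.com: present, ip=10.0.0.2 expiry=62 > clock=56

Answer: 10.0.0.2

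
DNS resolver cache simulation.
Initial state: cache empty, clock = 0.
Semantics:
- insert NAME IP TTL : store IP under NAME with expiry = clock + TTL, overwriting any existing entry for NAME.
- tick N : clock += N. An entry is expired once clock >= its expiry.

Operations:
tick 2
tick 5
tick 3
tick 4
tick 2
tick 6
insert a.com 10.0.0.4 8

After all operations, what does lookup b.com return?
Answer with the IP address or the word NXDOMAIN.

Answer: NXDOMAIN

Derivation:
Op 1: tick 2 -> clock=2.
Op 2: tick 5 -> clock=7.
Op 3: tick 3 -> clock=10.
Op 4: tick 4 -> clock=14.
Op 5: tick 2 -> clock=16.
Op 6: tick 6 -> clock=22.
Op 7: insert a.com -> 10.0.0.4 (expiry=22+8=30). clock=22
lookup b.com: not in cache (expired or never inserted)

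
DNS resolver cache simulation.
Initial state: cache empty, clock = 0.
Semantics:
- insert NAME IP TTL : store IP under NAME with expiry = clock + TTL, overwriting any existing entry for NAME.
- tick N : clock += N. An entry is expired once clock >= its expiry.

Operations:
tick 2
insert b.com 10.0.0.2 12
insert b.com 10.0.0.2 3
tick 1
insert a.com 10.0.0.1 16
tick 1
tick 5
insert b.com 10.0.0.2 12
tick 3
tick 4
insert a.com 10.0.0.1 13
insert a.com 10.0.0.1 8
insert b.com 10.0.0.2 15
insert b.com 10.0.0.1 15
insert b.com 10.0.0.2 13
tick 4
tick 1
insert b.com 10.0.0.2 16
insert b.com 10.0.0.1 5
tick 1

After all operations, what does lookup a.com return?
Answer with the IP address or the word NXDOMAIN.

Op 1: tick 2 -> clock=2.
Op 2: insert b.com -> 10.0.0.2 (expiry=2+12=14). clock=2
Op 3: insert b.com -> 10.0.0.2 (expiry=2+3=5). clock=2
Op 4: tick 1 -> clock=3.
Op 5: insert a.com -> 10.0.0.1 (expiry=3+16=19). clock=3
Op 6: tick 1 -> clock=4.
Op 7: tick 5 -> clock=9. purged={b.com}
Op 8: insert b.com -> 10.0.0.2 (expiry=9+12=21). clock=9
Op 9: tick 3 -> clock=12.
Op 10: tick 4 -> clock=16.
Op 11: insert a.com -> 10.0.0.1 (expiry=16+13=29). clock=16
Op 12: insert a.com -> 10.0.0.1 (expiry=16+8=24). clock=16
Op 13: insert b.com -> 10.0.0.2 (expiry=16+15=31). clock=16
Op 14: insert b.com -> 10.0.0.1 (expiry=16+15=31). clock=16
Op 15: insert b.com -> 10.0.0.2 (expiry=16+13=29). clock=16
Op 16: tick 4 -> clock=20.
Op 17: tick 1 -> clock=21.
Op 18: insert b.com -> 10.0.0.2 (expiry=21+16=37). clock=21
Op 19: insert b.com -> 10.0.0.1 (expiry=21+5=26). clock=21
Op 20: tick 1 -> clock=22.
lookup a.com: present, ip=10.0.0.1 expiry=24 > clock=22

Answer: 10.0.0.1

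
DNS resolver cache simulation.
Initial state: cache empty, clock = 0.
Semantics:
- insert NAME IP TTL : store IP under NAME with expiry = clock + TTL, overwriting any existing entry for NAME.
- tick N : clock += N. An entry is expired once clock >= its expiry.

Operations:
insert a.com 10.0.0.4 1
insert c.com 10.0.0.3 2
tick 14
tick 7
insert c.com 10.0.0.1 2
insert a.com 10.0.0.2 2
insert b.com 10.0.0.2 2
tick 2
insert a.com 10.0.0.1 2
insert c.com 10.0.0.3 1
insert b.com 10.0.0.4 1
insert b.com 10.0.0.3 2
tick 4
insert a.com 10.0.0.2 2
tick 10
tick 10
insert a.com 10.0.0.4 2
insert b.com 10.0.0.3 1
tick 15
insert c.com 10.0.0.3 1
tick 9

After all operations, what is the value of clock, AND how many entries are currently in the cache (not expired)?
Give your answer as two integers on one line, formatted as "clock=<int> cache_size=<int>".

Op 1: insert a.com -> 10.0.0.4 (expiry=0+1=1). clock=0
Op 2: insert c.com -> 10.0.0.3 (expiry=0+2=2). clock=0
Op 3: tick 14 -> clock=14. purged={a.com,c.com}
Op 4: tick 7 -> clock=21.
Op 5: insert c.com -> 10.0.0.1 (expiry=21+2=23). clock=21
Op 6: insert a.com -> 10.0.0.2 (expiry=21+2=23). clock=21
Op 7: insert b.com -> 10.0.0.2 (expiry=21+2=23). clock=21
Op 8: tick 2 -> clock=23. purged={a.com,b.com,c.com}
Op 9: insert a.com -> 10.0.0.1 (expiry=23+2=25). clock=23
Op 10: insert c.com -> 10.0.0.3 (expiry=23+1=24). clock=23
Op 11: insert b.com -> 10.0.0.4 (expiry=23+1=24). clock=23
Op 12: insert b.com -> 10.0.0.3 (expiry=23+2=25). clock=23
Op 13: tick 4 -> clock=27. purged={a.com,b.com,c.com}
Op 14: insert a.com -> 10.0.0.2 (expiry=27+2=29). clock=27
Op 15: tick 10 -> clock=37. purged={a.com}
Op 16: tick 10 -> clock=47.
Op 17: insert a.com -> 10.0.0.4 (expiry=47+2=49). clock=47
Op 18: insert b.com -> 10.0.0.3 (expiry=47+1=48). clock=47
Op 19: tick 15 -> clock=62. purged={a.com,b.com}
Op 20: insert c.com -> 10.0.0.3 (expiry=62+1=63). clock=62
Op 21: tick 9 -> clock=71. purged={c.com}
Final clock = 71
Final cache (unexpired): {} -> size=0

Answer: clock=71 cache_size=0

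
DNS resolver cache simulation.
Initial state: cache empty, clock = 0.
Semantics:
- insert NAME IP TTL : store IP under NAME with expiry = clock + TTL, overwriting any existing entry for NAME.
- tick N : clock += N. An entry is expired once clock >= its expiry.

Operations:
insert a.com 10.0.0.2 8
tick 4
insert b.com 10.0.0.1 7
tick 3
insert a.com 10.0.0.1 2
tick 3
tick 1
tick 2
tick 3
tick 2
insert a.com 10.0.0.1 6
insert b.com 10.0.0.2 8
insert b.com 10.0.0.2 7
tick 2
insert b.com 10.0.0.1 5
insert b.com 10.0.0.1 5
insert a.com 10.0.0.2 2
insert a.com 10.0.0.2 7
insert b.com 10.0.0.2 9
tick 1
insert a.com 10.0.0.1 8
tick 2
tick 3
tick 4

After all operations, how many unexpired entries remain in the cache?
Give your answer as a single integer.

Op 1: insert a.com -> 10.0.0.2 (expiry=0+8=8). clock=0
Op 2: tick 4 -> clock=4.
Op 3: insert b.com -> 10.0.0.1 (expiry=4+7=11). clock=4
Op 4: tick 3 -> clock=7.
Op 5: insert a.com -> 10.0.0.1 (expiry=7+2=9). clock=7
Op 6: tick 3 -> clock=10. purged={a.com}
Op 7: tick 1 -> clock=11. purged={b.com}
Op 8: tick 2 -> clock=13.
Op 9: tick 3 -> clock=16.
Op 10: tick 2 -> clock=18.
Op 11: insert a.com -> 10.0.0.1 (expiry=18+6=24). clock=18
Op 12: insert b.com -> 10.0.0.2 (expiry=18+8=26). clock=18
Op 13: insert b.com -> 10.0.0.2 (expiry=18+7=25). clock=18
Op 14: tick 2 -> clock=20.
Op 15: insert b.com -> 10.0.0.1 (expiry=20+5=25). clock=20
Op 16: insert b.com -> 10.0.0.1 (expiry=20+5=25). clock=20
Op 17: insert a.com -> 10.0.0.2 (expiry=20+2=22). clock=20
Op 18: insert a.com -> 10.0.0.2 (expiry=20+7=27). clock=20
Op 19: insert b.com -> 10.0.0.2 (expiry=20+9=29). clock=20
Op 20: tick 1 -> clock=21.
Op 21: insert a.com -> 10.0.0.1 (expiry=21+8=29). clock=21
Op 22: tick 2 -> clock=23.
Op 23: tick 3 -> clock=26.
Op 24: tick 4 -> clock=30. purged={a.com,b.com}
Final cache (unexpired): {} -> size=0

Answer: 0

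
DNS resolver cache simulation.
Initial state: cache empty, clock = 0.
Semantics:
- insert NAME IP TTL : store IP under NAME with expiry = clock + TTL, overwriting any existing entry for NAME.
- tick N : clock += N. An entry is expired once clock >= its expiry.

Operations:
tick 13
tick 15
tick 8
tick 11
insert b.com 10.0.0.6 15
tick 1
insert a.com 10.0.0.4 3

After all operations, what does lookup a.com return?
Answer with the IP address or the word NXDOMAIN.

Answer: 10.0.0.4

Derivation:
Op 1: tick 13 -> clock=13.
Op 2: tick 15 -> clock=28.
Op 3: tick 8 -> clock=36.
Op 4: tick 11 -> clock=47.
Op 5: insert b.com -> 10.0.0.6 (expiry=47+15=62). clock=47
Op 6: tick 1 -> clock=48.
Op 7: insert a.com -> 10.0.0.4 (expiry=48+3=51). clock=48
lookup a.com: present, ip=10.0.0.4 expiry=51 > clock=48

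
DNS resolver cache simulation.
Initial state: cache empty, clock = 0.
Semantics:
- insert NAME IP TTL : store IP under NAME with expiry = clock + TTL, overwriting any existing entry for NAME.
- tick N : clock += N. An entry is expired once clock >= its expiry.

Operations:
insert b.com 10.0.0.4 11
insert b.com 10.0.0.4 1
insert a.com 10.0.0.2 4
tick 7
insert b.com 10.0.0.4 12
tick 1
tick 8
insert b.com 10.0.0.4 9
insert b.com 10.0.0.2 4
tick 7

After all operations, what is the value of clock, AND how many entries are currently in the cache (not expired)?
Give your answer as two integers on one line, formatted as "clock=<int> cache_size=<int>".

Answer: clock=23 cache_size=0

Derivation:
Op 1: insert b.com -> 10.0.0.4 (expiry=0+11=11). clock=0
Op 2: insert b.com -> 10.0.0.4 (expiry=0+1=1). clock=0
Op 3: insert a.com -> 10.0.0.2 (expiry=0+4=4). clock=0
Op 4: tick 7 -> clock=7. purged={a.com,b.com}
Op 5: insert b.com -> 10.0.0.4 (expiry=7+12=19). clock=7
Op 6: tick 1 -> clock=8.
Op 7: tick 8 -> clock=16.
Op 8: insert b.com -> 10.0.0.4 (expiry=16+9=25). clock=16
Op 9: insert b.com -> 10.0.0.2 (expiry=16+4=20). clock=16
Op 10: tick 7 -> clock=23. purged={b.com}
Final clock = 23
Final cache (unexpired): {} -> size=0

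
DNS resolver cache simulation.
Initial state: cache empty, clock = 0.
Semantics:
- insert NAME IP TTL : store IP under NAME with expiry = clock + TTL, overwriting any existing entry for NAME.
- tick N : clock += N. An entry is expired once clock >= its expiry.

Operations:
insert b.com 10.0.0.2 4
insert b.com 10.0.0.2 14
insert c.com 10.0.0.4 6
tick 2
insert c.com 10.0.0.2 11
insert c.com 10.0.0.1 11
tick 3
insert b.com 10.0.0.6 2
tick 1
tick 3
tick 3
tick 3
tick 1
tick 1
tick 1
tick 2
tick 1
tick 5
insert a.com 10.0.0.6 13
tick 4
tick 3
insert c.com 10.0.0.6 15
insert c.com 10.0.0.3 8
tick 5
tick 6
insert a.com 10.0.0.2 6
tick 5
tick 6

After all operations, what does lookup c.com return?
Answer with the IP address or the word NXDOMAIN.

Answer: NXDOMAIN

Derivation:
Op 1: insert b.com -> 10.0.0.2 (expiry=0+4=4). clock=0
Op 2: insert b.com -> 10.0.0.2 (expiry=0+14=14). clock=0
Op 3: insert c.com -> 10.0.0.4 (expiry=0+6=6). clock=0
Op 4: tick 2 -> clock=2.
Op 5: insert c.com -> 10.0.0.2 (expiry=2+11=13). clock=2
Op 6: insert c.com -> 10.0.0.1 (expiry=2+11=13). clock=2
Op 7: tick 3 -> clock=5.
Op 8: insert b.com -> 10.0.0.6 (expiry=5+2=7). clock=5
Op 9: tick 1 -> clock=6.
Op 10: tick 3 -> clock=9. purged={b.com}
Op 11: tick 3 -> clock=12.
Op 12: tick 3 -> clock=15. purged={c.com}
Op 13: tick 1 -> clock=16.
Op 14: tick 1 -> clock=17.
Op 15: tick 1 -> clock=18.
Op 16: tick 2 -> clock=20.
Op 17: tick 1 -> clock=21.
Op 18: tick 5 -> clock=26.
Op 19: insert a.com -> 10.0.0.6 (expiry=26+13=39). clock=26
Op 20: tick 4 -> clock=30.
Op 21: tick 3 -> clock=33.
Op 22: insert c.com -> 10.0.0.6 (expiry=33+15=48). clock=33
Op 23: insert c.com -> 10.0.0.3 (expiry=33+8=41). clock=33
Op 24: tick 5 -> clock=38.
Op 25: tick 6 -> clock=44. purged={a.com,c.com}
Op 26: insert a.com -> 10.0.0.2 (expiry=44+6=50). clock=44
Op 27: tick 5 -> clock=49.
Op 28: tick 6 -> clock=55. purged={a.com}
lookup c.com: not in cache (expired or never inserted)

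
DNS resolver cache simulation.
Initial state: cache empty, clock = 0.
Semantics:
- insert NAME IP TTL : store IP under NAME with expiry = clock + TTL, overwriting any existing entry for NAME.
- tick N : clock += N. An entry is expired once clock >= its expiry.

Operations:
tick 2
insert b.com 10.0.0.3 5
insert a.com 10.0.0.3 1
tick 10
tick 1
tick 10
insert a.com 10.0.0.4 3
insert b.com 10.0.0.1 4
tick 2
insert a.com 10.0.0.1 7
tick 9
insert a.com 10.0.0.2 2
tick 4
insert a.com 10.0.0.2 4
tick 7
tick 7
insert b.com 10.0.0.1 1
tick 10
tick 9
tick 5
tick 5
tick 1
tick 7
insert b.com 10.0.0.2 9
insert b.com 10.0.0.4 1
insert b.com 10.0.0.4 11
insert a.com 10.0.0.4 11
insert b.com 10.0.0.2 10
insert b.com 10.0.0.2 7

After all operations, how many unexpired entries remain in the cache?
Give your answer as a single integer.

Answer: 2

Derivation:
Op 1: tick 2 -> clock=2.
Op 2: insert b.com -> 10.0.0.3 (expiry=2+5=7). clock=2
Op 3: insert a.com -> 10.0.0.3 (expiry=2+1=3). clock=2
Op 4: tick 10 -> clock=12. purged={a.com,b.com}
Op 5: tick 1 -> clock=13.
Op 6: tick 10 -> clock=23.
Op 7: insert a.com -> 10.0.0.4 (expiry=23+3=26). clock=23
Op 8: insert b.com -> 10.0.0.1 (expiry=23+4=27). clock=23
Op 9: tick 2 -> clock=25.
Op 10: insert a.com -> 10.0.0.1 (expiry=25+7=32). clock=25
Op 11: tick 9 -> clock=34. purged={a.com,b.com}
Op 12: insert a.com -> 10.0.0.2 (expiry=34+2=36). clock=34
Op 13: tick 4 -> clock=38. purged={a.com}
Op 14: insert a.com -> 10.0.0.2 (expiry=38+4=42). clock=38
Op 15: tick 7 -> clock=45. purged={a.com}
Op 16: tick 7 -> clock=52.
Op 17: insert b.com -> 10.0.0.1 (expiry=52+1=53). clock=52
Op 18: tick 10 -> clock=62. purged={b.com}
Op 19: tick 9 -> clock=71.
Op 20: tick 5 -> clock=76.
Op 21: tick 5 -> clock=81.
Op 22: tick 1 -> clock=82.
Op 23: tick 7 -> clock=89.
Op 24: insert b.com -> 10.0.0.2 (expiry=89+9=98). clock=89
Op 25: insert b.com -> 10.0.0.4 (expiry=89+1=90). clock=89
Op 26: insert b.com -> 10.0.0.4 (expiry=89+11=100). clock=89
Op 27: insert a.com -> 10.0.0.4 (expiry=89+11=100). clock=89
Op 28: insert b.com -> 10.0.0.2 (expiry=89+10=99). clock=89
Op 29: insert b.com -> 10.0.0.2 (expiry=89+7=96). clock=89
Final cache (unexpired): {a.com,b.com} -> size=2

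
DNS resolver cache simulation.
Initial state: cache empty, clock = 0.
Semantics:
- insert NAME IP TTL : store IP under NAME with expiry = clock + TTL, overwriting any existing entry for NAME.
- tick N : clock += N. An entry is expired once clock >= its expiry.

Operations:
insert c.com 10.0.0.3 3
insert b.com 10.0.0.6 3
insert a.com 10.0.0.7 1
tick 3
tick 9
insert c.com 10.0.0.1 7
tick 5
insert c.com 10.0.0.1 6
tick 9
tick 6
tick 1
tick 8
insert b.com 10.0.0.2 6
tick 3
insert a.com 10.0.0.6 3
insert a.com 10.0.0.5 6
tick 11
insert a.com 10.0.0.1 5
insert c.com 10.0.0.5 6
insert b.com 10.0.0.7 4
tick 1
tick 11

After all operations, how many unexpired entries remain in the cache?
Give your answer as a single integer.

Answer: 0

Derivation:
Op 1: insert c.com -> 10.0.0.3 (expiry=0+3=3). clock=0
Op 2: insert b.com -> 10.0.0.6 (expiry=0+3=3). clock=0
Op 3: insert a.com -> 10.0.0.7 (expiry=0+1=1). clock=0
Op 4: tick 3 -> clock=3. purged={a.com,b.com,c.com}
Op 5: tick 9 -> clock=12.
Op 6: insert c.com -> 10.0.0.1 (expiry=12+7=19). clock=12
Op 7: tick 5 -> clock=17.
Op 8: insert c.com -> 10.0.0.1 (expiry=17+6=23). clock=17
Op 9: tick 9 -> clock=26. purged={c.com}
Op 10: tick 6 -> clock=32.
Op 11: tick 1 -> clock=33.
Op 12: tick 8 -> clock=41.
Op 13: insert b.com -> 10.0.0.2 (expiry=41+6=47). clock=41
Op 14: tick 3 -> clock=44.
Op 15: insert a.com -> 10.0.0.6 (expiry=44+3=47). clock=44
Op 16: insert a.com -> 10.0.0.5 (expiry=44+6=50). clock=44
Op 17: tick 11 -> clock=55. purged={a.com,b.com}
Op 18: insert a.com -> 10.0.0.1 (expiry=55+5=60). clock=55
Op 19: insert c.com -> 10.0.0.5 (expiry=55+6=61). clock=55
Op 20: insert b.com -> 10.0.0.7 (expiry=55+4=59). clock=55
Op 21: tick 1 -> clock=56.
Op 22: tick 11 -> clock=67. purged={a.com,b.com,c.com}
Final cache (unexpired): {} -> size=0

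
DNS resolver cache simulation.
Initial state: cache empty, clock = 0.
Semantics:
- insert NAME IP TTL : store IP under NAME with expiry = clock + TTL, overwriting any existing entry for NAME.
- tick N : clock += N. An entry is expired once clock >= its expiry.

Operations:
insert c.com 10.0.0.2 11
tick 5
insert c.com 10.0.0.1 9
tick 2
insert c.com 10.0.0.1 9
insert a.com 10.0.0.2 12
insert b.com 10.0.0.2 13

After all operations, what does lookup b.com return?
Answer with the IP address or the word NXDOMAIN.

Answer: 10.0.0.2

Derivation:
Op 1: insert c.com -> 10.0.0.2 (expiry=0+11=11). clock=0
Op 2: tick 5 -> clock=5.
Op 3: insert c.com -> 10.0.0.1 (expiry=5+9=14). clock=5
Op 4: tick 2 -> clock=7.
Op 5: insert c.com -> 10.0.0.1 (expiry=7+9=16). clock=7
Op 6: insert a.com -> 10.0.0.2 (expiry=7+12=19). clock=7
Op 7: insert b.com -> 10.0.0.2 (expiry=7+13=20). clock=7
lookup b.com: present, ip=10.0.0.2 expiry=20 > clock=7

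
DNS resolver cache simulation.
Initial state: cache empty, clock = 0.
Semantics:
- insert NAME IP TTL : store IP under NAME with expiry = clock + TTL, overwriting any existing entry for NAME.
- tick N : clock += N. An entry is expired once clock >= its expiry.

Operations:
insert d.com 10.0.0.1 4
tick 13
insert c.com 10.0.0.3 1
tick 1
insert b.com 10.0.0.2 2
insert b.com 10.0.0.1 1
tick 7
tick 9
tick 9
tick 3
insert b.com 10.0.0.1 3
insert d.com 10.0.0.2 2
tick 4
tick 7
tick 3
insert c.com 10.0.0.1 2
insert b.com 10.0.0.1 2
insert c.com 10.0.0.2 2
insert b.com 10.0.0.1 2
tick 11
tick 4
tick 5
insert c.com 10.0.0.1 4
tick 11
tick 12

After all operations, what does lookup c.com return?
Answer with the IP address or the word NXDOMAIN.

Answer: NXDOMAIN

Derivation:
Op 1: insert d.com -> 10.0.0.1 (expiry=0+4=4). clock=0
Op 2: tick 13 -> clock=13. purged={d.com}
Op 3: insert c.com -> 10.0.0.3 (expiry=13+1=14). clock=13
Op 4: tick 1 -> clock=14. purged={c.com}
Op 5: insert b.com -> 10.0.0.2 (expiry=14+2=16). clock=14
Op 6: insert b.com -> 10.0.0.1 (expiry=14+1=15). clock=14
Op 7: tick 7 -> clock=21. purged={b.com}
Op 8: tick 9 -> clock=30.
Op 9: tick 9 -> clock=39.
Op 10: tick 3 -> clock=42.
Op 11: insert b.com -> 10.0.0.1 (expiry=42+3=45). clock=42
Op 12: insert d.com -> 10.0.0.2 (expiry=42+2=44). clock=42
Op 13: tick 4 -> clock=46. purged={b.com,d.com}
Op 14: tick 7 -> clock=53.
Op 15: tick 3 -> clock=56.
Op 16: insert c.com -> 10.0.0.1 (expiry=56+2=58). clock=56
Op 17: insert b.com -> 10.0.0.1 (expiry=56+2=58). clock=56
Op 18: insert c.com -> 10.0.0.2 (expiry=56+2=58). clock=56
Op 19: insert b.com -> 10.0.0.1 (expiry=56+2=58). clock=56
Op 20: tick 11 -> clock=67. purged={b.com,c.com}
Op 21: tick 4 -> clock=71.
Op 22: tick 5 -> clock=76.
Op 23: insert c.com -> 10.0.0.1 (expiry=76+4=80). clock=76
Op 24: tick 11 -> clock=87. purged={c.com}
Op 25: tick 12 -> clock=99.
lookup c.com: not in cache (expired or never inserted)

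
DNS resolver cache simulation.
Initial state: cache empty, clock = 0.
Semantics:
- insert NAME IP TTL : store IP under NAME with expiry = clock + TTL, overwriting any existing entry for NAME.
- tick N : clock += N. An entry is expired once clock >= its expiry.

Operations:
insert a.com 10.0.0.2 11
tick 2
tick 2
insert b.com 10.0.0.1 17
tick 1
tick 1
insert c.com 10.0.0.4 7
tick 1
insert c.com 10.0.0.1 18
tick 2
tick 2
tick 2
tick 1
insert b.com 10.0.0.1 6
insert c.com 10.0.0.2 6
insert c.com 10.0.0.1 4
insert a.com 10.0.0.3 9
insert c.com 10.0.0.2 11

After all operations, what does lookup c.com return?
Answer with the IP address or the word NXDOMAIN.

Op 1: insert a.com -> 10.0.0.2 (expiry=0+11=11). clock=0
Op 2: tick 2 -> clock=2.
Op 3: tick 2 -> clock=4.
Op 4: insert b.com -> 10.0.0.1 (expiry=4+17=21). clock=4
Op 5: tick 1 -> clock=5.
Op 6: tick 1 -> clock=6.
Op 7: insert c.com -> 10.0.0.4 (expiry=6+7=13). clock=6
Op 8: tick 1 -> clock=7.
Op 9: insert c.com -> 10.0.0.1 (expiry=7+18=25). clock=7
Op 10: tick 2 -> clock=9.
Op 11: tick 2 -> clock=11. purged={a.com}
Op 12: tick 2 -> clock=13.
Op 13: tick 1 -> clock=14.
Op 14: insert b.com -> 10.0.0.1 (expiry=14+6=20). clock=14
Op 15: insert c.com -> 10.0.0.2 (expiry=14+6=20). clock=14
Op 16: insert c.com -> 10.0.0.1 (expiry=14+4=18). clock=14
Op 17: insert a.com -> 10.0.0.3 (expiry=14+9=23). clock=14
Op 18: insert c.com -> 10.0.0.2 (expiry=14+11=25). clock=14
lookup c.com: present, ip=10.0.0.2 expiry=25 > clock=14

Answer: 10.0.0.2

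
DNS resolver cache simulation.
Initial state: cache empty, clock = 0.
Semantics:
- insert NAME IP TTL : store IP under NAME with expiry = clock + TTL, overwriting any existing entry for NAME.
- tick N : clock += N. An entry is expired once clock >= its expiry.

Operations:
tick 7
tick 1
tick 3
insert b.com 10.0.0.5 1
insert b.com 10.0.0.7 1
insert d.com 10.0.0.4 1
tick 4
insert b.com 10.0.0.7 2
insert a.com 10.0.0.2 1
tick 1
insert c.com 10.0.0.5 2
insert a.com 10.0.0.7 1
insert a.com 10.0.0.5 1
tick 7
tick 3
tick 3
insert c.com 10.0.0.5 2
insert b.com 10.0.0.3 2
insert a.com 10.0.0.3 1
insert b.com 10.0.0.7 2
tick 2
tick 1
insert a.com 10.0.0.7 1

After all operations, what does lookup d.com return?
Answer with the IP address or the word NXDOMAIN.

Answer: NXDOMAIN

Derivation:
Op 1: tick 7 -> clock=7.
Op 2: tick 1 -> clock=8.
Op 3: tick 3 -> clock=11.
Op 4: insert b.com -> 10.0.0.5 (expiry=11+1=12). clock=11
Op 5: insert b.com -> 10.0.0.7 (expiry=11+1=12). clock=11
Op 6: insert d.com -> 10.0.0.4 (expiry=11+1=12). clock=11
Op 7: tick 4 -> clock=15. purged={b.com,d.com}
Op 8: insert b.com -> 10.0.0.7 (expiry=15+2=17). clock=15
Op 9: insert a.com -> 10.0.0.2 (expiry=15+1=16). clock=15
Op 10: tick 1 -> clock=16. purged={a.com}
Op 11: insert c.com -> 10.0.0.5 (expiry=16+2=18). clock=16
Op 12: insert a.com -> 10.0.0.7 (expiry=16+1=17). clock=16
Op 13: insert a.com -> 10.0.0.5 (expiry=16+1=17). clock=16
Op 14: tick 7 -> clock=23. purged={a.com,b.com,c.com}
Op 15: tick 3 -> clock=26.
Op 16: tick 3 -> clock=29.
Op 17: insert c.com -> 10.0.0.5 (expiry=29+2=31). clock=29
Op 18: insert b.com -> 10.0.0.3 (expiry=29+2=31). clock=29
Op 19: insert a.com -> 10.0.0.3 (expiry=29+1=30). clock=29
Op 20: insert b.com -> 10.0.0.7 (expiry=29+2=31). clock=29
Op 21: tick 2 -> clock=31. purged={a.com,b.com,c.com}
Op 22: tick 1 -> clock=32.
Op 23: insert a.com -> 10.0.0.7 (expiry=32+1=33). clock=32
lookup d.com: not in cache (expired or never inserted)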